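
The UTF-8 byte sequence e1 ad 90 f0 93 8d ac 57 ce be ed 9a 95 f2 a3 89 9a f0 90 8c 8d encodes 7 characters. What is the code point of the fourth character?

Offset 0: leading byte 0xE1 = 11100001 → 3-byte char #1 = E1 AD 90.
Offset 3: leading byte 0xF0 = 11110000 → 4-byte char #2 = F0 93 8D AC.
Offset 7: leading byte 0x57 = 01010111 → 1-byte char #3 = 57.
Offset 8: leading byte 0xCE = 11001110 → 2-byte char #4 = CE BE.
Leading byte 0xCE = 11001110 matches 110xxxxx → 2-byte sequence.
Byte 1: 0xCE = 11001110, payload 01110 (5 bits).
Byte 2: 0xBE = 10111110 (10xxxxxx ✓), payload 111110.
Concatenate: 01110111110 = 0x3BE (11 bits → U+03BE).

U+03BE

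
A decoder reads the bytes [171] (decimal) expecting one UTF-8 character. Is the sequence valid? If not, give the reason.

invalid (continuation byte with no leading byte)

Byte 0xAB = 10101011 has the form 10xxxxxx — a continuation byte — but there is no preceding leading byte.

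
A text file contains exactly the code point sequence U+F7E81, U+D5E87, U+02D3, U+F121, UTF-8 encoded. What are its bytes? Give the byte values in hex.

U+F7E81: 4-byte form → F3 B7 BA 81.
U+D5E87: 4-byte form → F3 95 BA 87.
U+02D3: 2-byte form → CB 93.
U+F121: 3-byte form → EF 84 A1.
Concatenated (13 bytes): F3 B7 BA 81 F3 95 BA 87 CB 93 EF 84 A1.

F3 B7 BA 81 F3 95 BA 87 CB 93 EF 84 A1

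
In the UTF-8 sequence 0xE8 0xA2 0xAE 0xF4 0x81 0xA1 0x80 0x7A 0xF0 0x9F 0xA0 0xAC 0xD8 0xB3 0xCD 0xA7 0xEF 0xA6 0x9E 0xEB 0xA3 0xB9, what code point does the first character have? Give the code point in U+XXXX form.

U+88AE

Offset 0: leading byte 0xE8 = 11101000 → 3-byte char #1 = E8 A2 AE.
Leading byte 0xE8 = 11101000 matches 1110xxxx → 3-byte sequence.
Byte 1: 0xE8 = 11101000, payload 1000 (4 bits).
Byte 2: 0xA2 = 10100010 (10xxxxxx ✓), payload 100010.
Byte 3: 0xAE = 10101110 (10xxxxxx ✓), payload 101110.
Concatenate: 1000100010101110 = 0x88AE (16 bits → U+88AE).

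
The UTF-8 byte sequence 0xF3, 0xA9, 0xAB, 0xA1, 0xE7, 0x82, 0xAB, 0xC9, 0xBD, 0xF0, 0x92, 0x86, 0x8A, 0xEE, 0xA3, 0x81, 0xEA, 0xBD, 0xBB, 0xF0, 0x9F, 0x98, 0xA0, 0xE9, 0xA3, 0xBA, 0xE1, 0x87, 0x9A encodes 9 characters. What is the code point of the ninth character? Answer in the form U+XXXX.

U+11DA

Offset 0: leading byte 0xF3 = 11110011 → 4-byte char #1 = F3 A9 AB A1.
Offset 4: leading byte 0xE7 = 11100111 → 3-byte char #2 = E7 82 AB.
Offset 7: leading byte 0xC9 = 11001001 → 2-byte char #3 = C9 BD.
Offset 9: leading byte 0xF0 = 11110000 → 4-byte char #4 = F0 92 86 8A.
Offset 13: leading byte 0xEE = 11101110 → 3-byte char #5 = EE A3 81.
Offset 16: leading byte 0xEA = 11101010 → 3-byte char #6 = EA BD BB.
Offset 19: leading byte 0xF0 = 11110000 → 4-byte char #7 = F0 9F 98 A0.
Offset 23: leading byte 0xE9 = 11101001 → 3-byte char #8 = E9 A3 BA.
Offset 26: leading byte 0xE1 = 11100001 → 3-byte char #9 = E1 87 9A.
Leading byte 0xE1 = 11100001 matches 1110xxxx → 3-byte sequence.
Byte 1: 0xE1 = 11100001, payload 0001 (4 bits).
Byte 2: 0x87 = 10000111 (10xxxxxx ✓), payload 000111.
Byte 3: 0x9A = 10011010 (10xxxxxx ✓), payload 011010.
Concatenate: 0001000111011010 = 0x11DA (16 bits → U+11DA).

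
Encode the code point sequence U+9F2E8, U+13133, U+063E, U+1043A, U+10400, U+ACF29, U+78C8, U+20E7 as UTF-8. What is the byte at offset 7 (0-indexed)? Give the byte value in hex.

0xB3

U+9F2E8 → 4-byte form F2 9F 8B A8 at offsets 0–3.
U+13133 → 4-byte form F0 93 84 B3 at offsets 4–7.
Offset 7 falls in char 2's range; it's byte 4 of F0 93 84 B3 = 0xB3.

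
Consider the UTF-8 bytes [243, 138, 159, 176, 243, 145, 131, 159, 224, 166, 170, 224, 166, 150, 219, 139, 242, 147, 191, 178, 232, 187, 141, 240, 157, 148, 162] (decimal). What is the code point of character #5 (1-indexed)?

Offset 0: leading byte 0xF3 = 11110011 → 4-byte char #1 = F3 8A 9F B0.
Offset 4: leading byte 0xF3 = 11110011 → 4-byte char #2 = F3 91 83 9F.
Offset 8: leading byte 0xE0 = 11100000 → 3-byte char #3 = E0 A6 AA.
Offset 11: leading byte 0xE0 = 11100000 → 3-byte char #4 = E0 A6 96.
Offset 14: leading byte 0xDB = 11011011 → 2-byte char #5 = DB 8B.
Leading byte 0xDB = 11011011 matches 110xxxxx → 2-byte sequence.
Byte 1: 0xDB = 11011011, payload 11011 (5 bits).
Byte 2: 0x8B = 10001011 (10xxxxxx ✓), payload 001011.
Concatenate: 11011001011 = 0x6CB (11 bits → U+06CB).

U+06CB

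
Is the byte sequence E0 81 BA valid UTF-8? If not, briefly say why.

Leading byte 0xE0 = 11100000 → 3-byte form.
Continuation bytes all match 10xxxxxx. Payload decodes to 0x7A.
But 0x7A < 0x800, the minimum for a 3-byte sequence — this is an overlong encoding.

invalid (overlong encoding)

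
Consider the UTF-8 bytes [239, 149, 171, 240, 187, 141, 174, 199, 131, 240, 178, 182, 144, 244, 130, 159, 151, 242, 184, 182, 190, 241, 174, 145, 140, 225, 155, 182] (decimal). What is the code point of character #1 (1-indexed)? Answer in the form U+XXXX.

Offset 0: leading byte 0xEF = 11101111 → 3-byte char #1 = EF 95 AB.
Leading byte 0xEF = 11101111 matches 1110xxxx → 3-byte sequence.
Byte 1: 0xEF = 11101111, payload 1111 (4 bits).
Byte 2: 0x95 = 10010101 (10xxxxxx ✓), payload 010101.
Byte 3: 0xAB = 10101011 (10xxxxxx ✓), payload 101011.
Concatenate: 1111010101101011 = 0xF56B (16 bits → U+F56B).

U+F56B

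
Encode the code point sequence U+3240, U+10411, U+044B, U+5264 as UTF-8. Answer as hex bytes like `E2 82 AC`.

U+3240: 3-byte form → E3 89 80.
U+10411: 4-byte form → F0 90 90 91.
U+044B: 2-byte form → D1 8B.
U+5264: 3-byte form → E5 89 A4.
Concatenated (12 bytes): E3 89 80 F0 90 90 91 D1 8B E5 89 A4.

E3 89 80 F0 90 90 91 D1 8B E5 89 A4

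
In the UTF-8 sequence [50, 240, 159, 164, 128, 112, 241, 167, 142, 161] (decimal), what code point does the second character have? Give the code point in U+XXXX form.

U+1F900

Offset 0: leading byte 0x32 = 00110010 → 1-byte char #1 = 32.
Offset 1: leading byte 0xF0 = 11110000 → 4-byte char #2 = F0 9F A4 80.
Leading byte 0xF0 = 11110000 matches 11110xxx → 4-byte sequence.
Byte 1: 0xF0 = 11110000, payload 000 (3 bits).
Byte 2: 0x9F = 10011111 (10xxxxxx ✓), payload 011111.
Byte 3: 0xA4 = 10100100 (10xxxxxx ✓), payload 100100.
Byte 4: 0x80 = 10000000 (10xxxxxx ✓), payload 000000.
Concatenate: 000011111100100000000 = 0x1F900 (21 bits → U+1F900).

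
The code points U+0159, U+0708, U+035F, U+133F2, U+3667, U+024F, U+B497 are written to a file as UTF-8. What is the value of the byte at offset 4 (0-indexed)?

0xCD

U+0159 → 2-byte form C5 99 at offsets 0–1.
U+0708 → 2-byte form DC 88 at offsets 2–3.
U+035F → 2-byte form CD 9F at offsets 4–5.
Offset 4 falls in char 3's range; it's byte 1 of CD 9F = 0xCD.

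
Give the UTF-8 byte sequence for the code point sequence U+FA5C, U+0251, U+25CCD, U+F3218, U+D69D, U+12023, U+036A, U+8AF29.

U+FA5C: 3-byte form → EF A9 9C.
U+0251: 2-byte form → C9 91.
U+25CCD: 4-byte form → F0 A5 B3 8D.
U+F3218: 4-byte form → F3 B3 88 98.
U+D69D: 3-byte form → ED 9A 9D.
U+12023: 4-byte form → F0 92 80 A3.
U+036A: 2-byte form → CD AA.
U+8AF29: 4-byte form → F2 8A BC A9.
Concatenated (26 bytes): EF A9 9C C9 91 F0 A5 B3 8D F3 B3 88 98 ED 9A 9D F0 92 80 A3 CD AA F2 8A BC A9.

EF A9 9C C9 91 F0 A5 B3 8D F3 B3 88 98 ED 9A 9D F0 92 80 A3 CD AA F2 8A BC A9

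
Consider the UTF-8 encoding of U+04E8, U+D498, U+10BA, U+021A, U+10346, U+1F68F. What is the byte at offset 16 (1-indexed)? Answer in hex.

0x9F

1-indexed offset 16 is 0-indexed offset 15.
U+04E8 → 2-byte form D3 A8 at offsets 0–1.
U+D498 → 3-byte form ED 92 98 at offsets 2–4.
U+10BA → 3-byte form E1 82 BA at offsets 5–7.
U+021A → 2-byte form C8 9A at offsets 8–9.
U+10346 → 4-byte form F0 90 8D 86 at offsets 10–13.
U+1F68F → 4-byte form F0 9F 9A 8F at offsets 14–17.
Offset 15 falls in char 6's range; it's byte 2 of F0 9F 9A 8F = 0x9F.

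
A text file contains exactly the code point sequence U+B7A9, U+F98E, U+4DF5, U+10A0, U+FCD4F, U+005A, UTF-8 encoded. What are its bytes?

EB 9E A9 EF A6 8E E4 B7 B5 E1 82 A0 F3 BC B5 8F 5A

U+B7A9: 3-byte form → EB 9E A9.
U+F98E: 3-byte form → EF A6 8E.
U+4DF5: 3-byte form → E4 B7 B5.
U+10A0: 3-byte form → E1 82 A0.
U+FCD4F: 4-byte form → F3 BC B5 8F.
U+005A: 1-byte form → 5A.
Concatenated (17 bytes): EB 9E A9 EF A6 8E E4 B7 B5 E1 82 A0 F3 BC B5 8F 5A.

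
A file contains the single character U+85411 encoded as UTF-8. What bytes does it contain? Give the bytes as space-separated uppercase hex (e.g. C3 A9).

U+85411 = 0x85411 = 545809 decimal. In range U+10000–U+10FFFF → 4-byte form: 11110xxx 10xxxxxx 10xxxxxx 10xxxxxx.
Binary (21 bits): 010000101010000010001.
Split 3+6+6+6: 010 | 000101 | 010000 | 010001.
Byte 1: 11110010 = 0xF2.
Byte 2: 10000101 = 0x85.
Byte 3: 10010000 = 0x90.
Byte 4: 10010001 = 0x91.

F2 85 90 91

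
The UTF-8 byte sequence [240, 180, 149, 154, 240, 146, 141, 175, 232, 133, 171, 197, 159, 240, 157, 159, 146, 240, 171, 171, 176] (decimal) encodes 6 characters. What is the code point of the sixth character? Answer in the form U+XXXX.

U+2BAF0

Offset 0: leading byte 0xF0 = 11110000 → 4-byte char #1 = F0 B4 95 9A.
Offset 4: leading byte 0xF0 = 11110000 → 4-byte char #2 = F0 92 8D AF.
Offset 8: leading byte 0xE8 = 11101000 → 3-byte char #3 = E8 85 AB.
Offset 11: leading byte 0xC5 = 11000101 → 2-byte char #4 = C5 9F.
Offset 13: leading byte 0xF0 = 11110000 → 4-byte char #5 = F0 9D 9F 92.
Offset 17: leading byte 0xF0 = 11110000 → 4-byte char #6 = F0 AB AB B0.
Leading byte 0xF0 = 11110000 matches 11110xxx → 4-byte sequence.
Byte 1: 0xF0 = 11110000, payload 000 (3 bits).
Byte 2: 0xAB = 10101011 (10xxxxxx ✓), payload 101011.
Byte 3: 0xAB = 10101011 (10xxxxxx ✓), payload 101011.
Byte 4: 0xB0 = 10110000 (10xxxxxx ✓), payload 110000.
Concatenate: 000101011101011110000 = 0x2BAF0 (21 bits → U+2BAF0).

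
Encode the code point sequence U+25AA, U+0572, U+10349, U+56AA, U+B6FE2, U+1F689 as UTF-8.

U+25AA: 3-byte form → E2 96 AA.
U+0572: 2-byte form → D5 B2.
U+10349: 4-byte form → F0 90 8D 89.
U+56AA: 3-byte form → E5 9A AA.
U+B6FE2: 4-byte form → F2 B6 BF A2.
U+1F689: 4-byte form → F0 9F 9A 89.
Concatenated (20 bytes): E2 96 AA D5 B2 F0 90 8D 89 E5 9A AA F2 B6 BF A2 F0 9F 9A 89.

E2 96 AA D5 B2 F0 90 8D 89 E5 9A AA F2 B6 BF A2 F0 9F 9A 89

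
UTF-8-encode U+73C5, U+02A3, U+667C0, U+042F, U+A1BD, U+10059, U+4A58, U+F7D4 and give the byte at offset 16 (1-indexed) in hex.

0x90

1-indexed offset 16 is 0-indexed offset 15.
U+73C5 → 3-byte form E7 8F 85 at offsets 0–2.
U+02A3 → 2-byte form CA A3 at offsets 3–4.
U+667C0 → 4-byte form F1 A6 9F 80 at offsets 5–8.
U+042F → 2-byte form D0 AF at offsets 9–10.
U+A1BD → 3-byte form EA 86 BD at offsets 11–13.
U+10059 → 4-byte form F0 90 81 99 at offsets 14–17.
Offset 15 falls in char 6's range; it's byte 2 of F0 90 81 99 = 0x90.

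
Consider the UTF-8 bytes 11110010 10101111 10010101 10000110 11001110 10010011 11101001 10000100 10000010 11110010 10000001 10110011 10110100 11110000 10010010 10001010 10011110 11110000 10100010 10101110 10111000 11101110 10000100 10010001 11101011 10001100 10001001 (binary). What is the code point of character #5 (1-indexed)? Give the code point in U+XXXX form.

Offset 0: leading byte 0xF2 = 11110010 → 4-byte char #1 = F2 AF 95 86.
Offset 4: leading byte 0xCE = 11001110 → 2-byte char #2 = CE 93.
Offset 6: leading byte 0xE9 = 11101001 → 3-byte char #3 = E9 84 82.
Offset 9: leading byte 0xF2 = 11110010 → 4-byte char #4 = F2 81 B3 B4.
Offset 13: leading byte 0xF0 = 11110000 → 4-byte char #5 = F0 92 8A 9E.
Leading byte 0xF0 = 11110000 matches 11110xxx → 4-byte sequence.
Byte 1: 0xF0 = 11110000, payload 000 (3 bits).
Byte 2: 0x92 = 10010010 (10xxxxxx ✓), payload 010010.
Byte 3: 0x8A = 10001010 (10xxxxxx ✓), payload 001010.
Byte 4: 0x9E = 10011110 (10xxxxxx ✓), payload 011110.
Concatenate: 000010010001010011110 = 0x1229E (21 bits → U+1229E).

U+1229E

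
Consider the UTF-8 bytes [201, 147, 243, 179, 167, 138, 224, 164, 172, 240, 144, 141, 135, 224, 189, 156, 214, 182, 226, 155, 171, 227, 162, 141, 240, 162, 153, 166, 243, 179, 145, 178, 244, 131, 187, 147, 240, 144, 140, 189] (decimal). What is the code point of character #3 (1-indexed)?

Offset 0: leading byte 0xC9 = 11001001 → 2-byte char #1 = C9 93.
Offset 2: leading byte 0xF3 = 11110011 → 4-byte char #2 = F3 B3 A7 8A.
Offset 6: leading byte 0xE0 = 11100000 → 3-byte char #3 = E0 A4 AC.
Leading byte 0xE0 = 11100000 matches 1110xxxx → 3-byte sequence.
Byte 1: 0xE0 = 11100000, payload 0000 (4 bits).
Byte 2: 0xA4 = 10100100 (10xxxxxx ✓), payload 100100.
Byte 3: 0xAC = 10101100 (10xxxxxx ✓), payload 101100.
Concatenate: 0000100100101100 = 0x92C (16 bits → U+092C).

U+092C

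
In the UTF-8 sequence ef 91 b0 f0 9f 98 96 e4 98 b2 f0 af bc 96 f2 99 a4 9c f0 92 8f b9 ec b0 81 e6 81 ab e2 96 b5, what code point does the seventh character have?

U+CC01

Offset 0: leading byte 0xEF = 11101111 → 3-byte char #1 = EF 91 B0.
Offset 3: leading byte 0xF0 = 11110000 → 4-byte char #2 = F0 9F 98 96.
Offset 7: leading byte 0xE4 = 11100100 → 3-byte char #3 = E4 98 B2.
Offset 10: leading byte 0xF0 = 11110000 → 4-byte char #4 = F0 AF BC 96.
Offset 14: leading byte 0xF2 = 11110010 → 4-byte char #5 = F2 99 A4 9C.
Offset 18: leading byte 0xF0 = 11110000 → 4-byte char #6 = F0 92 8F B9.
Offset 22: leading byte 0xEC = 11101100 → 3-byte char #7 = EC B0 81.
Leading byte 0xEC = 11101100 matches 1110xxxx → 3-byte sequence.
Byte 1: 0xEC = 11101100, payload 1100 (4 bits).
Byte 2: 0xB0 = 10110000 (10xxxxxx ✓), payload 110000.
Byte 3: 0x81 = 10000001 (10xxxxxx ✓), payload 000001.
Concatenate: 1100110000000001 = 0xCC01 (16 bits → U+CC01).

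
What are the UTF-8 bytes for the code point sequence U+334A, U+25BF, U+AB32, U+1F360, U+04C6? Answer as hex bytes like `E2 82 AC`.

U+334A: 3-byte form → E3 8D 8A.
U+25BF: 3-byte form → E2 96 BF.
U+AB32: 3-byte form → EA AC B2.
U+1F360: 4-byte form → F0 9F 8D A0.
U+04C6: 2-byte form → D3 86.
Concatenated (15 bytes): E3 8D 8A E2 96 BF EA AC B2 F0 9F 8D A0 D3 86.

E3 8D 8A E2 96 BF EA AC B2 F0 9F 8D A0 D3 86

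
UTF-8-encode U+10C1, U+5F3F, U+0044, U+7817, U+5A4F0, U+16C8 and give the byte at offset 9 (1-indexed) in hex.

0xA0

1-indexed offset 9 is 0-indexed offset 8.
U+10C1 → 3-byte form E1 83 81 at offsets 0–2.
U+5F3F → 3-byte form E5 BC BF at offsets 3–5.
U+0044 → 1-byte form 44 at offsets 6–6.
U+7817 → 3-byte form E7 A0 97 at offsets 7–9.
Offset 8 falls in char 4's range; it's byte 2 of E7 A0 97 = 0xA0.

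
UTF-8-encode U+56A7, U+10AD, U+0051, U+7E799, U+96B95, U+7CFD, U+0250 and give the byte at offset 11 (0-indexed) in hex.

0xF2

U+56A7 → 3-byte form E5 9A A7 at offsets 0–2.
U+10AD → 3-byte form E1 82 AD at offsets 3–5.
U+0051 → 1-byte form 51 at offsets 6–6.
U+7E799 → 4-byte form F1 BE 9E 99 at offsets 7–10.
U+96B95 → 4-byte form F2 96 AE 95 at offsets 11–14.
Offset 11 falls in char 5's range; it's byte 1 of F2 96 AE 95 = 0xF2.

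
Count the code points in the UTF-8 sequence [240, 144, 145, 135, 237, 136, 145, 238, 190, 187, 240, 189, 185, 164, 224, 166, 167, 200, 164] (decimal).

6

Byte at offset 0: 0xF0 = 11110000 → 4-byte char (#1). Advance 4.
Byte at offset 4: 0xED = 11101101 → 3-byte char (#2). Advance 3.
Byte at offset 7: 0xEE = 11101110 → 3-byte char (#3). Advance 3.
Byte at offset 10: 0xF0 = 11110000 → 4-byte char (#4). Advance 4.
Byte at offset 14: 0xE0 = 11100000 → 3-byte char (#5). Advance 3.
Byte at offset 17: 0xC8 = 11001000 → 2-byte char (#6). Advance 2.
Reached end at offset 19 after 6 code points.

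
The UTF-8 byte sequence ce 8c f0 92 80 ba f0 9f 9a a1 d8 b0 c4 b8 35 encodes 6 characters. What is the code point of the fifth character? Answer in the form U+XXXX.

Offset 0: leading byte 0xCE = 11001110 → 2-byte char #1 = CE 8C.
Offset 2: leading byte 0xF0 = 11110000 → 4-byte char #2 = F0 92 80 BA.
Offset 6: leading byte 0xF0 = 11110000 → 4-byte char #3 = F0 9F 9A A1.
Offset 10: leading byte 0xD8 = 11011000 → 2-byte char #4 = D8 B0.
Offset 12: leading byte 0xC4 = 11000100 → 2-byte char #5 = C4 B8.
Leading byte 0xC4 = 11000100 matches 110xxxxx → 2-byte sequence.
Byte 1: 0xC4 = 11000100, payload 00100 (5 bits).
Byte 2: 0xB8 = 10111000 (10xxxxxx ✓), payload 111000.
Concatenate: 00100111000 = 0x138 (11 bits → U+0138).

U+0138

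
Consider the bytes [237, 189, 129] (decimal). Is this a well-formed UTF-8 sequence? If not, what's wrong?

invalid (encodes a surrogate (U+D800–U+DFFF))

Structurally a 3-byte sequence; payload = 0xDF41.
But 0xDF41 is in U+D800–U+DFFF, the surrogate range. Surrogates are not Unicode scalar values and are forbidden in UTF-8.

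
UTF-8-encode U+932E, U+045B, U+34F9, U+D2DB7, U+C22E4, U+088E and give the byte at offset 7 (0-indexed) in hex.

U+932E → 3-byte form E9 8C AE at offsets 0–2.
U+045B → 2-byte form D1 9B at offsets 3–4.
U+34F9 → 3-byte form E3 93 B9 at offsets 5–7.
Offset 7 falls in char 3's range; it's byte 3 of E3 93 B9 = 0xB9.

0xB9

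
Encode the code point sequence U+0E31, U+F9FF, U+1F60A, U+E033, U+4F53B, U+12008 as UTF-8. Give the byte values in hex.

U+0E31: 3-byte form → E0 B8 B1.
U+F9FF: 3-byte form → EF A7 BF.
U+1F60A: 4-byte form → F0 9F 98 8A.
U+E033: 3-byte form → EE 80 B3.
U+4F53B: 4-byte form → F1 8F 94 BB.
U+12008: 4-byte form → F0 92 80 88.
Concatenated (21 bytes): E0 B8 B1 EF A7 BF F0 9F 98 8A EE 80 B3 F1 8F 94 BB F0 92 80 88.

E0 B8 B1 EF A7 BF F0 9F 98 8A EE 80 B3 F1 8F 94 BB F0 92 80 88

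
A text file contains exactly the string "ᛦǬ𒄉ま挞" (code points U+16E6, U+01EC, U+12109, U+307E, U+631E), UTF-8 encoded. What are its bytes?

E1 9B A6 C7 AC F0 92 84 89 E3 81 BE E6 8C 9E

U+16E6: 3-byte form → E1 9B A6.
U+01EC: 2-byte form → C7 AC.
U+12109: 4-byte form → F0 92 84 89.
U+307E: 3-byte form → E3 81 BE.
U+631E: 3-byte form → E6 8C 9E.
Concatenated (15 bytes): E1 9B A6 C7 AC F0 92 84 89 E3 81 BE E6 8C 9E.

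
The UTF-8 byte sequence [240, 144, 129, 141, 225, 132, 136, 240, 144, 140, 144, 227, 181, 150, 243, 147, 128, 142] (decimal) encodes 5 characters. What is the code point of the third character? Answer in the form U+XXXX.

U+10310

Offset 0: leading byte 0xF0 = 11110000 → 4-byte char #1 = F0 90 81 8D.
Offset 4: leading byte 0xE1 = 11100001 → 3-byte char #2 = E1 84 88.
Offset 7: leading byte 0xF0 = 11110000 → 4-byte char #3 = F0 90 8C 90.
Leading byte 0xF0 = 11110000 matches 11110xxx → 4-byte sequence.
Byte 1: 0xF0 = 11110000, payload 000 (3 bits).
Byte 2: 0x90 = 10010000 (10xxxxxx ✓), payload 010000.
Byte 3: 0x8C = 10001100 (10xxxxxx ✓), payload 001100.
Byte 4: 0x90 = 10010000 (10xxxxxx ✓), payload 010000.
Concatenate: 000010000001100010000 = 0x10310 (21 bits → U+10310).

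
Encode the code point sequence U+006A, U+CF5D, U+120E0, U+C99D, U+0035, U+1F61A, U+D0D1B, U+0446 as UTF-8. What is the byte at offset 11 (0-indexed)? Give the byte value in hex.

U+006A → 1-byte form 6A at offsets 0–0.
U+CF5D → 3-byte form EC BD 9D at offsets 1–3.
U+120E0 → 4-byte form F0 92 83 A0 at offsets 4–7.
U+C99D → 3-byte form EC A6 9D at offsets 8–10.
U+0035 → 1-byte form 35 at offsets 11–11.
Offset 11 falls in char 5's range; it's byte 1 of 35 = 0x35.

0x35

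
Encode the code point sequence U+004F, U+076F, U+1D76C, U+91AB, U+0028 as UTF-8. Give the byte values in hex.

U+004F: 1-byte form → 4F.
U+076F: 2-byte form → DD AF.
U+1D76C: 4-byte form → F0 9D 9D AC.
U+91AB: 3-byte form → E9 86 AB.
U+0028: 1-byte form → 28.
Concatenated (11 bytes): 4F DD AF F0 9D 9D AC E9 86 AB 28.

4F DD AF F0 9D 9D AC E9 86 AB 28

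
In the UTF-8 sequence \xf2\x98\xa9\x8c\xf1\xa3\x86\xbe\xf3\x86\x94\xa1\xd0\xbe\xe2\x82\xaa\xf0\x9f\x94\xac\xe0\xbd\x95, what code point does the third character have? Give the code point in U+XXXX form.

U+C6521

Offset 0: leading byte 0xF2 = 11110010 → 4-byte char #1 = F2 98 A9 8C.
Offset 4: leading byte 0xF1 = 11110001 → 4-byte char #2 = F1 A3 86 BE.
Offset 8: leading byte 0xF3 = 11110011 → 4-byte char #3 = F3 86 94 A1.
Leading byte 0xF3 = 11110011 matches 11110xxx → 4-byte sequence.
Byte 1: 0xF3 = 11110011, payload 011 (3 bits).
Byte 2: 0x86 = 10000110 (10xxxxxx ✓), payload 000110.
Byte 3: 0x94 = 10010100 (10xxxxxx ✓), payload 010100.
Byte 4: 0xA1 = 10100001 (10xxxxxx ✓), payload 100001.
Concatenate: 011000110010100100001 = 0xC6521 (21 bits → U+C6521).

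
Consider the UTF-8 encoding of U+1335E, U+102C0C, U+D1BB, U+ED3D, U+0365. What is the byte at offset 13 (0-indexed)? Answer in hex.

U+1335E → 4-byte form F0 93 8D 9E at offsets 0–3.
U+102C0C → 4-byte form F4 82 B0 8C at offsets 4–7.
U+D1BB → 3-byte form ED 86 BB at offsets 8–10.
U+ED3D → 3-byte form EE B4 BD at offsets 11–13.
Offset 13 falls in char 4's range; it's byte 3 of EE B4 BD = 0xBD.

0xBD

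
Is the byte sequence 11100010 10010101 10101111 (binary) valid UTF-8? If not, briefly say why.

valid

Leading byte 0xE2 = 11100010 → 3-byte form.
Continuation bytes 0x95=10010101, 0xAF=10101111 all match 10xxxxxx.
Decoded value 0x256F is ≥ 0x800 (shortest form) and not a surrogate.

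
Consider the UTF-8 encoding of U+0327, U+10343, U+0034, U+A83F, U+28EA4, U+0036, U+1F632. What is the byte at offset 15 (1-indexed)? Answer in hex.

0x36

1-indexed offset 15 is 0-indexed offset 14.
U+0327 → 2-byte form CC A7 at offsets 0–1.
U+10343 → 4-byte form F0 90 8D 83 at offsets 2–5.
U+0034 → 1-byte form 34 at offsets 6–6.
U+A83F → 3-byte form EA A0 BF at offsets 7–9.
U+28EA4 → 4-byte form F0 A8 BA A4 at offsets 10–13.
U+0036 → 1-byte form 36 at offsets 14–14.
Offset 14 falls in char 6's range; it's byte 1 of 36 = 0x36.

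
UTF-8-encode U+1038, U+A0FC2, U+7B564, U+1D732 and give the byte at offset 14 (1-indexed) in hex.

0x9C

1-indexed offset 14 is 0-indexed offset 13.
U+1038 → 3-byte form E1 80 B8 at offsets 0–2.
U+A0FC2 → 4-byte form F2 A0 BF 82 at offsets 3–6.
U+7B564 → 4-byte form F1 BB 95 A4 at offsets 7–10.
U+1D732 → 4-byte form F0 9D 9C B2 at offsets 11–14.
Offset 13 falls in char 4's range; it's byte 3 of F0 9D 9C B2 = 0x9C.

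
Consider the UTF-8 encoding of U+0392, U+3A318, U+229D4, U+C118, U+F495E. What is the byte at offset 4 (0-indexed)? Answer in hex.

U+0392 → 2-byte form CE 92 at offsets 0–1.
U+3A318 → 4-byte form F0 BA 8C 98 at offsets 2–5.
Offset 4 falls in char 2's range; it's byte 3 of F0 BA 8C 98 = 0x8C.

0x8C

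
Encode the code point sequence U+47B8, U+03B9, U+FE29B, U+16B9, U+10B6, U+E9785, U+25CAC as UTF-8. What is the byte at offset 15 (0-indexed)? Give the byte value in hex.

0xF3

U+47B8 → 3-byte form E4 9E B8 at offsets 0–2.
U+03B9 → 2-byte form CE B9 at offsets 3–4.
U+FE29B → 4-byte form F3 BE 8A 9B at offsets 5–8.
U+16B9 → 3-byte form E1 9A B9 at offsets 9–11.
U+10B6 → 3-byte form E1 82 B6 at offsets 12–14.
U+E9785 → 4-byte form F3 A9 9E 85 at offsets 15–18.
Offset 15 falls in char 6's range; it's byte 1 of F3 A9 9E 85 = 0xF3.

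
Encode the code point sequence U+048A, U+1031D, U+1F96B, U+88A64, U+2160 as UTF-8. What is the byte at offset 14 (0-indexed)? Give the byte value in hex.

U+048A → 2-byte form D2 8A at offsets 0–1.
U+1031D → 4-byte form F0 90 8C 9D at offsets 2–5.
U+1F96B → 4-byte form F0 9F A5 AB at offsets 6–9.
U+88A64 → 4-byte form F2 88 A9 A4 at offsets 10–13.
U+2160 → 3-byte form E2 85 A0 at offsets 14–16.
Offset 14 falls in char 5's range; it's byte 1 of E2 85 A0 = 0xE2.

0xE2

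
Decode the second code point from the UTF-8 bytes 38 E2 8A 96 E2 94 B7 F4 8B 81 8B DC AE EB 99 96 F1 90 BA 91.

U+2296

Offset 0: leading byte 0x38 = 00111000 → 1-byte char #1 = 38.
Offset 1: leading byte 0xE2 = 11100010 → 3-byte char #2 = E2 8A 96.
Leading byte 0xE2 = 11100010 matches 1110xxxx → 3-byte sequence.
Byte 1: 0xE2 = 11100010, payload 0010 (4 bits).
Byte 2: 0x8A = 10001010 (10xxxxxx ✓), payload 001010.
Byte 3: 0x96 = 10010110 (10xxxxxx ✓), payload 010110.
Concatenate: 0010001010010110 = 0x2296 (16 bits → U+2296).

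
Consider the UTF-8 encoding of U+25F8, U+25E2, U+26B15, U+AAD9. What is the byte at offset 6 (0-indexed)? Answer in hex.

U+25F8 → 3-byte form E2 97 B8 at offsets 0–2.
U+25E2 → 3-byte form E2 97 A2 at offsets 3–5.
U+26B15 → 4-byte form F0 A6 AC 95 at offsets 6–9.
Offset 6 falls in char 3's range; it's byte 1 of F0 A6 AC 95 = 0xF0.

0xF0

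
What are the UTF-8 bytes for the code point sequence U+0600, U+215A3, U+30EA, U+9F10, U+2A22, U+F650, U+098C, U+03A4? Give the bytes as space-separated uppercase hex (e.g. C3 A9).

U+0600: 2-byte form → D8 80.
U+215A3: 4-byte form → F0 A1 96 A3.
U+30EA: 3-byte form → E3 83 AA.
U+9F10: 3-byte form → E9 BC 90.
U+2A22: 3-byte form → E2 A8 A2.
U+F650: 3-byte form → EF 99 90.
U+098C: 3-byte form → E0 A6 8C.
U+03A4: 2-byte form → CE A4.
Concatenated (23 bytes): D8 80 F0 A1 96 A3 E3 83 AA E9 BC 90 E2 A8 A2 EF 99 90 E0 A6 8C CE A4.

D8 80 F0 A1 96 A3 E3 83 AA E9 BC 90 E2 A8 A2 EF 99 90 E0 A6 8C CE A4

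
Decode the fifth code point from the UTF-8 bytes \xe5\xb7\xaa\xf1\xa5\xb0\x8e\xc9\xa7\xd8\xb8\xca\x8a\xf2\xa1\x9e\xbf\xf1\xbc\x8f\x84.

Offset 0: leading byte 0xE5 = 11100101 → 3-byte char #1 = E5 B7 AA.
Offset 3: leading byte 0xF1 = 11110001 → 4-byte char #2 = F1 A5 B0 8E.
Offset 7: leading byte 0xC9 = 11001001 → 2-byte char #3 = C9 A7.
Offset 9: leading byte 0xD8 = 11011000 → 2-byte char #4 = D8 B8.
Offset 11: leading byte 0xCA = 11001010 → 2-byte char #5 = CA 8A.
Leading byte 0xCA = 11001010 matches 110xxxxx → 2-byte sequence.
Byte 1: 0xCA = 11001010, payload 01010 (5 bits).
Byte 2: 0x8A = 10001010 (10xxxxxx ✓), payload 001010.
Concatenate: 01010001010 = 0x28A (11 bits → U+028A).

U+028A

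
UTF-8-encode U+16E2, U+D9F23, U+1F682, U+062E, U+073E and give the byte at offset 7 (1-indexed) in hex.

1-indexed offset 7 is 0-indexed offset 6.
U+16E2 → 3-byte form E1 9B A2 at offsets 0–2.
U+D9F23 → 4-byte form F3 99 BC A3 at offsets 3–6.
Offset 6 falls in char 2's range; it's byte 4 of F3 99 BC A3 = 0xA3.

0xA3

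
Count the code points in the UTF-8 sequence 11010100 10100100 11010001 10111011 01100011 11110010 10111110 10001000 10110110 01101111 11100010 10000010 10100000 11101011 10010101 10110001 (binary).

7

Byte at offset 0: 0xD4 = 11010100 → 2-byte char (#1). Advance 2.
Byte at offset 2: 0xD1 = 11010001 → 2-byte char (#2). Advance 2.
Byte at offset 4: 0x63 = 01100011 → 1-byte char (#3). Advance 1.
Byte at offset 5: 0xF2 = 11110010 → 4-byte char (#4). Advance 4.
Byte at offset 9: 0x6F = 01101111 → 1-byte char (#5). Advance 1.
Byte at offset 10: 0xE2 = 11100010 → 3-byte char (#6). Advance 3.
Byte at offset 13: 0xEB = 11101011 → 3-byte char (#7). Advance 3.
Reached end at offset 16 after 7 code points.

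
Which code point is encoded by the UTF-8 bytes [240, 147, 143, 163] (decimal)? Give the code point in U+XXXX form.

Leading byte 0xF0 = 11110000 matches 11110xxx → 4-byte sequence.
Byte 1: 0xF0 = 11110000, payload 000 (3 bits).
Byte 2: 0x93 = 10010011 (10xxxxxx ✓), payload 010011.
Byte 3: 0x8F = 10001111 (10xxxxxx ✓), payload 001111.
Byte 4: 0xA3 = 10100011 (10xxxxxx ✓), payload 100011.
Concatenate: 000010011001111100011 = 0x133E3 (21 bits → U+133E3).

U+133E3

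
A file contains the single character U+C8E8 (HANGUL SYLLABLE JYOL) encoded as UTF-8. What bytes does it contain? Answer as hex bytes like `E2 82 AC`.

EC A3 A8

U+C8E8 = 0xC8E8 = 51432 decimal. In range U+0800–U+FFFF → 3-byte form: 1110xxxx 10xxxxxx 10xxxxxx.
Binary (16 bits): 1100100011101000.
Split 4+6+6: 1100 | 100011 | 101000.
Byte 1: 11101100 = 0xEC.
Byte 2: 10100011 = 0xA3.
Byte 3: 10101000 = 0xA8.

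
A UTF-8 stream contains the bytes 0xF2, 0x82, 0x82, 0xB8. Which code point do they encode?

U+820B8

Leading byte 0xF2 = 11110010 matches 11110xxx → 4-byte sequence.
Byte 1: 0xF2 = 11110010, payload 010 (3 bits).
Byte 2: 0x82 = 10000010 (10xxxxxx ✓), payload 000010.
Byte 3: 0x82 = 10000010 (10xxxxxx ✓), payload 000010.
Byte 4: 0xB8 = 10111000 (10xxxxxx ✓), payload 111000.
Concatenate: 010000010000010111000 = 0x820B8 (21 bits → U+820B8).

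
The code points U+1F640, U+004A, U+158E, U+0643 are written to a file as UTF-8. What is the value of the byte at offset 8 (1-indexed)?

0x8E

1-indexed offset 8 is 0-indexed offset 7.
U+1F640 → 4-byte form F0 9F 99 80 at offsets 0–3.
U+004A → 1-byte form 4A at offsets 4–4.
U+158E → 3-byte form E1 96 8E at offsets 5–7.
Offset 7 falls in char 3's range; it's byte 3 of E1 96 8E = 0x8E.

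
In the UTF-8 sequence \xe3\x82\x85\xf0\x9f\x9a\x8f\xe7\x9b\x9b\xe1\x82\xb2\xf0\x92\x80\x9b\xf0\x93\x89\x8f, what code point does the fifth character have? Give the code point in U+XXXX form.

U+1201B

Offset 0: leading byte 0xE3 = 11100011 → 3-byte char #1 = E3 82 85.
Offset 3: leading byte 0xF0 = 11110000 → 4-byte char #2 = F0 9F 9A 8F.
Offset 7: leading byte 0xE7 = 11100111 → 3-byte char #3 = E7 9B 9B.
Offset 10: leading byte 0xE1 = 11100001 → 3-byte char #4 = E1 82 B2.
Offset 13: leading byte 0xF0 = 11110000 → 4-byte char #5 = F0 92 80 9B.
Leading byte 0xF0 = 11110000 matches 11110xxx → 4-byte sequence.
Byte 1: 0xF0 = 11110000, payload 000 (3 bits).
Byte 2: 0x92 = 10010010 (10xxxxxx ✓), payload 010010.
Byte 3: 0x80 = 10000000 (10xxxxxx ✓), payload 000000.
Byte 4: 0x9B = 10011011 (10xxxxxx ✓), payload 011011.
Concatenate: 000010010000000011011 = 0x1201B (21 bits → U+1201B).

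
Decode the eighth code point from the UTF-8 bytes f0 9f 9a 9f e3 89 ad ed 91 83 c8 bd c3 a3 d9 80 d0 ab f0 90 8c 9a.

Offset 0: leading byte 0xF0 = 11110000 → 4-byte char #1 = F0 9F 9A 9F.
Offset 4: leading byte 0xE3 = 11100011 → 3-byte char #2 = E3 89 AD.
Offset 7: leading byte 0xED = 11101101 → 3-byte char #3 = ED 91 83.
Offset 10: leading byte 0xC8 = 11001000 → 2-byte char #4 = C8 BD.
Offset 12: leading byte 0xC3 = 11000011 → 2-byte char #5 = C3 A3.
Offset 14: leading byte 0xD9 = 11011001 → 2-byte char #6 = D9 80.
Offset 16: leading byte 0xD0 = 11010000 → 2-byte char #7 = D0 AB.
Offset 18: leading byte 0xF0 = 11110000 → 4-byte char #8 = F0 90 8C 9A.
Leading byte 0xF0 = 11110000 matches 11110xxx → 4-byte sequence.
Byte 1: 0xF0 = 11110000, payload 000 (3 bits).
Byte 2: 0x90 = 10010000 (10xxxxxx ✓), payload 010000.
Byte 3: 0x8C = 10001100 (10xxxxxx ✓), payload 001100.
Byte 4: 0x9A = 10011010 (10xxxxxx ✓), payload 011010.
Concatenate: 000010000001100011010 = 0x1031A (21 bits → U+1031A).

U+1031A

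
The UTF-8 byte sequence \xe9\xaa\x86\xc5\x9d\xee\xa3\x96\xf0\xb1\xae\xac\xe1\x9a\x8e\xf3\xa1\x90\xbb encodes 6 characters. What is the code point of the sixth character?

Offset 0: leading byte 0xE9 = 11101001 → 3-byte char #1 = E9 AA 86.
Offset 3: leading byte 0xC5 = 11000101 → 2-byte char #2 = C5 9D.
Offset 5: leading byte 0xEE = 11101110 → 3-byte char #3 = EE A3 96.
Offset 8: leading byte 0xF0 = 11110000 → 4-byte char #4 = F0 B1 AE AC.
Offset 12: leading byte 0xE1 = 11100001 → 3-byte char #5 = E1 9A 8E.
Offset 15: leading byte 0xF3 = 11110011 → 4-byte char #6 = F3 A1 90 BB.
Leading byte 0xF3 = 11110011 matches 11110xxx → 4-byte sequence.
Byte 1: 0xF3 = 11110011, payload 011 (3 bits).
Byte 2: 0xA1 = 10100001 (10xxxxxx ✓), payload 100001.
Byte 3: 0x90 = 10010000 (10xxxxxx ✓), payload 010000.
Byte 4: 0xBB = 10111011 (10xxxxxx ✓), payload 111011.
Concatenate: 011100001010000111011 = 0xE143B (21 bits → U+E143B).

U+E143B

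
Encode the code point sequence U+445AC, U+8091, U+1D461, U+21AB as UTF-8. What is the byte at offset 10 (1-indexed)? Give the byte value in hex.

0x91

1-indexed offset 10 is 0-indexed offset 9.
U+445AC → 4-byte form F1 84 96 AC at offsets 0–3.
U+8091 → 3-byte form E8 82 91 at offsets 4–6.
U+1D461 → 4-byte form F0 9D 91 A1 at offsets 7–10.
Offset 9 falls in char 3's range; it's byte 3 of F0 9D 91 A1 = 0x91.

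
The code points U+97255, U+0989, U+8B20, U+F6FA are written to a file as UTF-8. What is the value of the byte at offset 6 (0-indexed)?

0x89

U+97255 → 4-byte form F2 97 89 95 at offsets 0–3.
U+0989 → 3-byte form E0 A6 89 at offsets 4–6.
Offset 6 falls in char 2's range; it's byte 3 of E0 A6 89 = 0x89.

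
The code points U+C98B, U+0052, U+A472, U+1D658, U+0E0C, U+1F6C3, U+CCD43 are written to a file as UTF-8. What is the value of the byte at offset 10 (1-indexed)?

1-indexed offset 10 is 0-indexed offset 9.
U+C98B → 3-byte form EC A6 8B at offsets 0–2.
U+0052 → 1-byte form 52 at offsets 3–3.
U+A472 → 3-byte form EA 91 B2 at offsets 4–6.
U+1D658 → 4-byte form F0 9D 99 98 at offsets 7–10.
Offset 9 falls in char 4's range; it's byte 3 of F0 9D 99 98 = 0x99.

0x99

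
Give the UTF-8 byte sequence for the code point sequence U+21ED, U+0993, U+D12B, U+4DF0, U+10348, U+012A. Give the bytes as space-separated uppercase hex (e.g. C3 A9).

E2 87 AD E0 A6 93 ED 84 AB E4 B7 B0 F0 90 8D 88 C4 AA

U+21ED: 3-byte form → E2 87 AD.
U+0993: 3-byte form → E0 A6 93.
U+D12B: 3-byte form → ED 84 AB.
U+4DF0: 3-byte form → E4 B7 B0.
U+10348: 4-byte form → F0 90 8D 88.
U+012A: 2-byte form → C4 AA.
Concatenated (18 bytes): E2 87 AD E0 A6 93 ED 84 AB E4 B7 B0 F0 90 8D 88 C4 AA.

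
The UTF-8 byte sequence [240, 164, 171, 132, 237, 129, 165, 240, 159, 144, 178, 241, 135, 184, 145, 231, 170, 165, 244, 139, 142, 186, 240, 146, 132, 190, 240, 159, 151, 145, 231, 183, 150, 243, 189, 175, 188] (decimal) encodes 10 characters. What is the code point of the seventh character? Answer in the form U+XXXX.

U+1213E

Offset 0: leading byte 0xF0 = 11110000 → 4-byte char #1 = F0 A4 AB 84.
Offset 4: leading byte 0xED = 11101101 → 3-byte char #2 = ED 81 A5.
Offset 7: leading byte 0xF0 = 11110000 → 4-byte char #3 = F0 9F 90 B2.
Offset 11: leading byte 0xF1 = 11110001 → 4-byte char #4 = F1 87 B8 91.
Offset 15: leading byte 0xE7 = 11100111 → 3-byte char #5 = E7 AA A5.
Offset 18: leading byte 0xF4 = 11110100 → 4-byte char #6 = F4 8B 8E BA.
Offset 22: leading byte 0xF0 = 11110000 → 4-byte char #7 = F0 92 84 BE.
Leading byte 0xF0 = 11110000 matches 11110xxx → 4-byte sequence.
Byte 1: 0xF0 = 11110000, payload 000 (3 bits).
Byte 2: 0x92 = 10010010 (10xxxxxx ✓), payload 010010.
Byte 3: 0x84 = 10000100 (10xxxxxx ✓), payload 000100.
Byte 4: 0xBE = 10111110 (10xxxxxx ✓), payload 111110.
Concatenate: 000010010000100111110 = 0x1213E (21 bits → U+1213E).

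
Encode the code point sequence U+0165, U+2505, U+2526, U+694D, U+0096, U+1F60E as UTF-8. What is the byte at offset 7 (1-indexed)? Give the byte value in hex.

1-indexed offset 7 is 0-indexed offset 6.
U+0165 → 2-byte form C5 A5 at offsets 0–1.
U+2505 → 3-byte form E2 94 85 at offsets 2–4.
U+2526 → 3-byte form E2 94 A6 at offsets 5–7.
Offset 6 falls in char 3's range; it's byte 2 of E2 94 A6 = 0x94.

0x94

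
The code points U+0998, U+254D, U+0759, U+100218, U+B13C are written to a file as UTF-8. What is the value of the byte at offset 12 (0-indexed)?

U+0998 → 3-byte form E0 A6 98 at offsets 0–2.
U+254D → 3-byte form E2 95 8D at offsets 3–5.
U+0759 → 2-byte form DD 99 at offsets 6–7.
U+100218 → 4-byte form F4 80 88 98 at offsets 8–11.
U+B13C → 3-byte form EB 84 BC at offsets 12–14.
Offset 12 falls in char 5's range; it's byte 1 of EB 84 BC = 0xEB.

0xEB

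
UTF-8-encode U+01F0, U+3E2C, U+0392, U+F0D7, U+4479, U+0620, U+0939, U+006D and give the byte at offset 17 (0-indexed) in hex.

U+01F0 → 2-byte form C7 B0 at offsets 0–1.
U+3E2C → 3-byte form E3 B8 AC at offsets 2–4.
U+0392 → 2-byte form CE 92 at offsets 5–6.
U+F0D7 → 3-byte form EF 83 97 at offsets 7–9.
U+4479 → 3-byte form E4 91 B9 at offsets 10–12.
U+0620 → 2-byte form D8 A0 at offsets 13–14.
U+0939 → 3-byte form E0 A4 B9 at offsets 15–17.
Offset 17 falls in char 7's range; it's byte 3 of E0 A4 B9 = 0xB9.

0xB9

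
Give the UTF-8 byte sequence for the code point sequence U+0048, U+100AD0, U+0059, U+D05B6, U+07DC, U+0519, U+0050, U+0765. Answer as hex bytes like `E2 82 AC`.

U+0048: 1-byte form → 48.
U+100AD0: 4-byte form → F4 80 AB 90.
U+0059: 1-byte form → 59.
U+D05B6: 4-byte form → F3 90 96 B6.
U+07DC: 2-byte form → DF 9C.
U+0519: 2-byte form → D4 99.
U+0050: 1-byte form → 50.
U+0765: 2-byte form → DD A5.
Concatenated (17 bytes): 48 F4 80 AB 90 59 F3 90 96 B6 DF 9C D4 99 50 DD A5.

48 F4 80 AB 90 59 F3 90 96 B6 DF 9C D4 99 50 DD A5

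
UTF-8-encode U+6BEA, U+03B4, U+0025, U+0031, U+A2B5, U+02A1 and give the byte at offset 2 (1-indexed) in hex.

1-indexed offset 2 is 0-indexed offset 1.
U+6BEA → 3-byte form E6 AF AA at offsets 0–2.
Offset 1 falls in char 1's range; it's byte 2 of E6 AF AA = 0xAF.

0xAF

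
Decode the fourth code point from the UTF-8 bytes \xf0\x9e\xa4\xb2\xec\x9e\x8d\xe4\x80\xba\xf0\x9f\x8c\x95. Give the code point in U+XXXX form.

U+1F315

Offset 0: leading byte 0xF0 = 11110000 → 4-byte char #1 = F0 9E A4 B2.
Offset 4: leading byte 0xEC = 11101100 → 3-byte char #2 = EC 9E 8D.
Offset 7: leading byte 0xE4 = 11100100 → 3-byte char #3 = E4 80 BA.
Offset 10: leading byte 0xF0 = 11110000 → 4-byte char #4 = F0 9F 8C 95.
Leading byte 0xF0 = 11110000 matches 11110xxx → 4-byte sequence.
Byte 1: 0xF0 = 11110000, payload 000 (3 bits).
Byte 2: 0x9F = 10011111 (10xxxxxx ✓), payload 011111.
Byte 3: 0x8C = 10001100 (10xxxxxx ✓), payload 001100.
Byte 4: 0x95 = 10010101 (10xxxxxx ✓), payload 010101.
Concatenate: 000011111001100010101 = 0x1F315 (21 bits → U+1F315).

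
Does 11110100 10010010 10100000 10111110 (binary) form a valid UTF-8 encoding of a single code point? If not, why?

Leading byte 0xF4 = 11110100 → 4-byte form.
Payload = 0x11283E, which exceeds U+10FFFF, the maximum Unicode code point. (Leading bytes F5–FF, or F4 followed by ≥ 0x90, are invalid.)

invalid (encodes a value above U+10FFFF)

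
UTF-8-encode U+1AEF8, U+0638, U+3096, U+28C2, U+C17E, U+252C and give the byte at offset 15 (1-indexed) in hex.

1-indexed offset 15 is 0-indexed offset 14.
U+1AEF8 → 4-byte form F0 9A BB B8 at offsets 0–3.
U+0638 → 2-byte form D8 B8 at offsets 4–5.
U+3096 → 3-byte form E3 82 96 at offsets 6–8.
U+28C2 → 3-byte form E2 A3 82 at offsets 9–11.
U+C17E → 3-byte form EC 85 BE at offsets 12–14.
Offset 14 falls in char 5's range; it's byte 3 of EC 85 BE = 0xBE.

0xBE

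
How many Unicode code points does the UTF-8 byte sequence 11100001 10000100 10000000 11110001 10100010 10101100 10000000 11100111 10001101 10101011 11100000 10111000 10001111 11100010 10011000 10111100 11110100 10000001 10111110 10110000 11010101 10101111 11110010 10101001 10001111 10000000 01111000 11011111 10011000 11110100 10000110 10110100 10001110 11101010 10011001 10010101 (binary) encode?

Byte at offset 0: 0xE1 = 11100001 → 3-byte char (#1). Advance 3.
Byte at offset 3: 0xF1 = 11110001 → 4-byte char (#2). Advance 4.
Byte at offset 7: 0xE7 = 11100111 → 3-byte char (#3). Advance 3.
Byte at offset 10: 0xE0 = 11100000 → 3-byte char (#4). Advance 3.
Byte at offset 13: 0xE2 = 11100010 → 3-byte char (#5). Advance 3.
Byte at offset 16: 0xF4 = 11110100 → 4-byte char (#6). Advance 4.
Byte at offset 20: 0xD5 = 11010101 → 2-byte char (#7). Advance 2.
Byte at offset 22: 0xF2 = 11110010 → 4-byte char (#8). Advance 4.
Byte at offset 26: 0x78 = 01111000 → 1-byte char (#9). Advance 1.
Byte at offset 27: 0xDF = 11011111 → 2-byte char (#10). Advance 2.
Byte at offset 29: 0xF4 = 11110100 → 4-byte char (#11). Advance 4.
Byte at offset 33: 0xEA = 11101010 → 3-byte char (#12). Advance 3.
Reached end at offset 36 after 12 code points.

12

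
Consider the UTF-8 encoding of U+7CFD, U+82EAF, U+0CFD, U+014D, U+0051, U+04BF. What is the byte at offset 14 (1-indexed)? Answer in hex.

1-indexed offset 14 is 0-indexed offset 13.
U+7CFD → 3-byte form E7 B3 BD at offsets 0–2.
U+82EAF → 4-byte form F2 82 BA AF at offsets 3–6.
U+0CFD → 3-byte form E0 B3 BD at offsets 7–9.
U+014D → 2-byte form C5 8D at offsets 10–11.
U+0051 → 1-byte form 51 at offsets 12–12.
U+04BF → 2-byte form D2 BF at offsets 13–14.
Offset 13 falls in char 6's range; it's byte 1 of D2 BF = 0xD2.

0xD2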